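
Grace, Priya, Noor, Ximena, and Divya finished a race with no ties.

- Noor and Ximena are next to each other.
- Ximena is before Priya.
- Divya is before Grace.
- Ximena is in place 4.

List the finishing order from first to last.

Divya, Grace, Noor, Ximena, Priya

From clues 1–2: Priya is in {3,4,5}.
From clues 1–3: Grace is in {2,4,5}.
From clues 1–4: Divya → place 1, Grace → place 2, Noor → place 3, Ximena → place 4, Priya → place 5.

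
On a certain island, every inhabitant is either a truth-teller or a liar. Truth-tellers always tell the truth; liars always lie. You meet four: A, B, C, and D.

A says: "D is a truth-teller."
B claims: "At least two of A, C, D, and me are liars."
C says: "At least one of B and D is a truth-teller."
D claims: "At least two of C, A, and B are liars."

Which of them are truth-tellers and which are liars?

Consider A. Suppose A is a truth-teller.
Then no assignment of the remaining roles makes every statement match its speaker's type — contradiction.
So A is a liar.
Consider B. Suppose B is a liar.
Then B's own statement would have to be false, but it can't be — contradiction.
So B is a truth-teller.
With that fixed, C's statement is true, so C is a truth-teller.
With that fixed, D's statement is false, so D is a liar.

A: liar, B: truth-teller, C: truth-teller, D: liar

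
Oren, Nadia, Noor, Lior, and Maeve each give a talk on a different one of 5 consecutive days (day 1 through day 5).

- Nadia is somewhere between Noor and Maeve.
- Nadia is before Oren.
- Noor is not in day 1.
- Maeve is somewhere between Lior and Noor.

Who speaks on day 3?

With clues 1–3, Maeve is ruled out for day 3.
With clues 1–4, Lior, Noor, and Oren are ruled out for day 3.
So day 3 is Nadia.

Nadia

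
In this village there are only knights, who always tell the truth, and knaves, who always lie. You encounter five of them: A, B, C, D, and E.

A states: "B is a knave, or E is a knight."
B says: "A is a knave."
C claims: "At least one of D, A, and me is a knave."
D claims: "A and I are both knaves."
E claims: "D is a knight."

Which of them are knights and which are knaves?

A: knight, B: knave, C: knight, D: knave, E: knave

Consider A. Suppose A is a knave.
Then whichever role D has, D's statement has the wrong truth value — contradiction.
So A is a knight.
With that fixed, B's statement is false, so B is a knave.
With that fixed, D's statement is false, so D is a knave.
With that fixed, E's statement is false, so E is a knave.
With that fixed, C's statement is true, so C is a knight.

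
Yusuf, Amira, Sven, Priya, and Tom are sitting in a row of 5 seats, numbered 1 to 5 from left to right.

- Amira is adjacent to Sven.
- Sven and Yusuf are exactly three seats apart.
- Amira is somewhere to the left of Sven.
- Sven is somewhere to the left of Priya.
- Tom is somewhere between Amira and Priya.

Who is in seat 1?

With clues 1–3, Sven is ruled out for seat 1.
With clues 1–4, Priya and Tom are ruled out for seat 1.
With clues 1–5, Yusuf is ruled out for seat 1.
So seat 1 is Amira.

Amira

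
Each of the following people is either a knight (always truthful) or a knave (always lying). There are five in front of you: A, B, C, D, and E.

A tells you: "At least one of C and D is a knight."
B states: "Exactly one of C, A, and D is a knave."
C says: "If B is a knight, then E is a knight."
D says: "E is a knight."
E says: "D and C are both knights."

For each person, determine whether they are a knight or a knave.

A: knight, B: knave, C: knight, D: knight, E: knight

Consider A. Suppose A is a knave.
Then no assignment of the remaining roles makes every statement match its speaker's type — contradiction.
So A is a knight.
Consider B. Suppose B is a knight.
Then no assignment of the remaining roles makes every statement match its speaker's type — contradiction.
So B is a knave.
With that fixed, C's statement is true, so C is a knight.
Consider D. Suppose D is a knave.
Then B's statement comes out true, contradicting B being a knave.
So D is a knight.
With that fixed, E's statement is true, so E is a knight.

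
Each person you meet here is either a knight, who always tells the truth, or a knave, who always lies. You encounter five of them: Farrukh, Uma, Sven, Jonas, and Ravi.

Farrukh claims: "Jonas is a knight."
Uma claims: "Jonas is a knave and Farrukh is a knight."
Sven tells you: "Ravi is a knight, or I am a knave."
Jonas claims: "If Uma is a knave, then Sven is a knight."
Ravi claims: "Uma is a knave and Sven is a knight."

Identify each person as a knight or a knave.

Farrukh: knight, Uma: knave, Sven: knight, Jonas: knight, Ravi: knight

Consider Farrukh. Suppose Farrukh is a knave.
Then no assignment of the remaining roles makes every statement match its speaker's type — contradiction.
So Farrukh is a knight.
Consider Uma. Suppose Uma is a knight.
Then no assignment of the remaining roles makes every statement match its speaker's type — contradiction.
So Uma is a knave.
Consider Sven. Suppose Sven is a knave.
Then Sven's own statement would have to be false, but it can't be — contradiction.
So Sven is a knight.
With that fixed, Jonas's statement is true, so Jonas is a knight.
With that fixed, Ravi's statement is true, so Ravi is a knight.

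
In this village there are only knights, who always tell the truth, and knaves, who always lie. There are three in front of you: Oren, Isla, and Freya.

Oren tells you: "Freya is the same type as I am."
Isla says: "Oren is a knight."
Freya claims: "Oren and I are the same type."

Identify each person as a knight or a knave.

Oren: knight, Isla: knight, Freya: knight

Consider Oren. Suppose Oren is a knave.
Then whichever role Freya has, Freya's statement has the wrong truth value — contradiction.
So Oren is a knight.
With that fixed, Isla's statement is true, so Isla is a knight.
Consider Freya. Suppose Freya is a knave.
Then Oren's statement comes out false, contradicting Oren being a knight.
So Freya is a knight.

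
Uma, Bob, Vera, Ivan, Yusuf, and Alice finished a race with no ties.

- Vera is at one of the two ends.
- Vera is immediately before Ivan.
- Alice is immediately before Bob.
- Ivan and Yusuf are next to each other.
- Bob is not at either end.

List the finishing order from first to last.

From clue 1: Vera is in {1,6}.
From clues 1–2: Vera → place 1, Ivan → place 2.
From clues 1–3: Bob is in {4,5,6}.
From clues 1–4: Yusuf → place 3.
From clues 1–5: Alice → place 4, Bob → place 5, Uma → place 6.

Vera, Ivan, Yusuf, Alice, Bob, Uma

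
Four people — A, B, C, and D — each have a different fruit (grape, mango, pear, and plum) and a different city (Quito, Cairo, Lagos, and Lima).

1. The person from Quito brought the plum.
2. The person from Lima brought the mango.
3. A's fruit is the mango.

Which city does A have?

Lima

With clues 1–3, Cairo, Lagos, and Quito are impossible for A's city.
That leaves Lima.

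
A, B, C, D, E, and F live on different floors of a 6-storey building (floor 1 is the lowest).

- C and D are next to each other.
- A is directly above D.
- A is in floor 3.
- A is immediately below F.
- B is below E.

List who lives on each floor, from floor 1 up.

From clues 1–2: A is in {3,4,5,6}.
From clues 1–3: C → floor 1, D → floor 2, A → floor 3.
From clues 1–4: F → floor 4.
From clues 1–5: B → floor 5, E → floor 6.

C, D, A, F, B, E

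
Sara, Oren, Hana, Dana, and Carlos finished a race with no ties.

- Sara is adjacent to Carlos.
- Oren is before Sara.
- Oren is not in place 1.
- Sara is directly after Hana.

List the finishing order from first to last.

From clues 1–2: Oren is in {1,2,3}.
From clues 1–3: Oren is in {2,3}.
From clues 1–4: Dana → place 1, Oren → place 2, Hana → place 3, Sara → place 4, Carlos → place 5.

Dana, Oren, Hana, Sara, Carlos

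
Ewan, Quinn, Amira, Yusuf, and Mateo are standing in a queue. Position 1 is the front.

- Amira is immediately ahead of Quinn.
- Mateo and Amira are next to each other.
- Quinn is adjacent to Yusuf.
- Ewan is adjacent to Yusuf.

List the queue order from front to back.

From clue 1: Quinn is in {2,3,4,5}.
From clues 1–2: Quinn is in {3,4,5}.
From clues 1–3: Ewan is in {1,5}.
From clues 1–4: Mateo → position 1, Amira → position 2, Quinn → position 3, Yusuf → position 4, Ewan → position 5.

Mateo, Amira, Quinn, Yusuf, Ewan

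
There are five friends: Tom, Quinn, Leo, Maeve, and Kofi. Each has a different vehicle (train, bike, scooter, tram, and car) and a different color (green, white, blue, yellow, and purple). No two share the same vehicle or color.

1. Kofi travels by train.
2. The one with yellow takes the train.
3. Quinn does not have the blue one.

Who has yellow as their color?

With clues 1–2, Leo, Maeve, Quinn, and Tom are impossible for the one with color yellow.
That leaves Kofi.

Kofi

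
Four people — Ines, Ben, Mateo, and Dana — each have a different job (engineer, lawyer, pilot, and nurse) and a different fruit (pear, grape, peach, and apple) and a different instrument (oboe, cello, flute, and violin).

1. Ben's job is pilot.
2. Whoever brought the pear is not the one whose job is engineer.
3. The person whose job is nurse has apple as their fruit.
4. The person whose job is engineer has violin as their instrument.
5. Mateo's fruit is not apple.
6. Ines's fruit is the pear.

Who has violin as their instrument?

With clues 1–4, Ben is impossible for the one with instrument violin.
With clues 1–6, Dana and Ines are impossible for the one with instrument violin.
That leaves Mateo.

Mateo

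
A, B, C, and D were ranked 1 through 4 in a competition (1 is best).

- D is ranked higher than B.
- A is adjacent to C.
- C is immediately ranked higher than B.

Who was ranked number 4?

B

With clue 1, D is ruled out for rank 4.
With clues 1–3, A and C are ruled out for rank 4.
So rank 4 is B.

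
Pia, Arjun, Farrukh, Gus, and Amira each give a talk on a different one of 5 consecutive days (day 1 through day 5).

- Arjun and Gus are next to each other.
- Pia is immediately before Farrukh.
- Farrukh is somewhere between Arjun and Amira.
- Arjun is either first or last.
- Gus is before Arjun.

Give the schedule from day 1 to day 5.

From clues 1–2: Amira is in {1,3,5}.
From clues 1–3: Pia is in {2,3}.
From clues 1–5: Amira → day 1, Pia → day 2, Farrukh → day 3, Gus → day 4, Arjun → day 5.

Amira, Pia, Farrukh, Gus, Arjun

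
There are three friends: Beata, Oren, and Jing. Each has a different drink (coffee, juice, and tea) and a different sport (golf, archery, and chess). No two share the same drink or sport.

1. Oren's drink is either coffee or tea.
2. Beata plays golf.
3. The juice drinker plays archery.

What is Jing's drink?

juice

With clues 1–3, coffee and tea are impossible for Jing's drink.
That leaves juice.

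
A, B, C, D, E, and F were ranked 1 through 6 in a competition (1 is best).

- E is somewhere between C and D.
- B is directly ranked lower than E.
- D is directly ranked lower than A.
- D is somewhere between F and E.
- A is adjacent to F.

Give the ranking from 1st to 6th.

From clue 1: E is in {2,3,4,5}.
From clues 1–2: B is in {3,4,5}.
From clues 1–4: A is in {2,4}.
From clues 1–5: F → rank 1, A → rank 2, D → rank 3, E → rank 4, B → rank 5, C → rank 6.

F, A, D, E, B, C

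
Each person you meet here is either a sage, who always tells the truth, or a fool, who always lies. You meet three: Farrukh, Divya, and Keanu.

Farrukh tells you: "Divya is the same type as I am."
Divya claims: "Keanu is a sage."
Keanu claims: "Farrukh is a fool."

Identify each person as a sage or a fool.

Farrukh: fool, Divya: sage, Keanu: sage

Consider Farrukh. Suppose Farrukh is a sage.
Then no assignment of the remaining roles makes every statement match its speaker's type — contradiction.
So Farrukh is a fool.
With that fixed, Keanu's statement is true, so Keanu is a sage.
With that fixed, Divya's statement is true, so Divya is a sage.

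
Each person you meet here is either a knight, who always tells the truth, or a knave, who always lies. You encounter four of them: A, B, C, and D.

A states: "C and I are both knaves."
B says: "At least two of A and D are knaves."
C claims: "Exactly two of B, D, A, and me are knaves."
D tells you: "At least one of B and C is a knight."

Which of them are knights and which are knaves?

Consider A. Suppose A is a knight.
Then A's own statement would have to be true, but it can't be — contradiction.
So A is a knave.
Consider B. Suppose B is a knight.
Then no assignment of the remaining roles makes every statement match its speaker's type — contradiction.
So B is a knave.
Consider C. Suppose C is a knave.
Then A's statement comes out true, contradicting A being a knave.
So C is a knight.
With that fixed, D's statement is true, so D is a knight.

A: knave, B: knave, C: knight, D: knight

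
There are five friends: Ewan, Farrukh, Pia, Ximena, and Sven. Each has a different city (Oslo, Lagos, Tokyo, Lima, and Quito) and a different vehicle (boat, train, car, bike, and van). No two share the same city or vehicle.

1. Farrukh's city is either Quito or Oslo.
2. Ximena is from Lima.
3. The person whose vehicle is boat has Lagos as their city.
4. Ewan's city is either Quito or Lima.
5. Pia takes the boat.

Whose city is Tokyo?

Sven

Clue 1 rules out Farrukh for the one with city Tokyo.
With clues 1–2, Ximena is impossible for the one with city Tokyo.
With clues 1–4, Ewan is impossible for the one with city Tokyo.
With clues 1–5, Pia is impossible for the one with city Tokyo.
That leaves Sven.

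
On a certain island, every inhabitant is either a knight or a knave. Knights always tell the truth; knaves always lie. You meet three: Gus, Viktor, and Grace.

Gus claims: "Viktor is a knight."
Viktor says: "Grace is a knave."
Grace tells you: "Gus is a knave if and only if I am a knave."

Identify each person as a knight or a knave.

Consider Gus. Suppose Gus is a knave.
Then whichever role Grace has, Grace's statement has the wrong truth value — contradiction.
So Gus is a knight.
Consider Viktor. Suppose Viktor is a knave.
Then Gus's statement comes out false, contradicting Gus being a knight.
So Viktor is a knight.
Consider Grace. Suppose Grace is a knight.
Then Viktor's statement comes out false, contradicting Viktor being a knight.
So Grace is a knave.

Gus: knight, Viktor: knight, Grace: knave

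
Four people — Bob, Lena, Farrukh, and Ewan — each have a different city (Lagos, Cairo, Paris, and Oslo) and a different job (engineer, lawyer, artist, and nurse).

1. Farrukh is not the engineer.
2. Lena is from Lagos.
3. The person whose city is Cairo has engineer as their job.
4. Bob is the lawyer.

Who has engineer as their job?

Ewan

Clue 1 rules out Farrukh for the one with job engineer.
With clues 1–3, Lena is impossible for the one with job engineer.
With clues 1–4, Bob is impossible for the one with job engineer.
That leaves Ewan.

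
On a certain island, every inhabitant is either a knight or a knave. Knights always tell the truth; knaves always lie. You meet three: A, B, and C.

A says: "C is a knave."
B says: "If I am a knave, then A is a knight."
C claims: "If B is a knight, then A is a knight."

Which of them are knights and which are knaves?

A: knave, B: knave, C: knight

Consider A. Suppose A is a knight.
Then no assignment of the remaining roles makes every statement match its speaker's type — contradiction.
So A is a knave.
Consider B. Suppose B is a knight.
Then no assignment of the remaining roles makes every statement match its speaker's type — contradiction.
So B is a knave.
With that fixed, C's statement is true, so C is a knight.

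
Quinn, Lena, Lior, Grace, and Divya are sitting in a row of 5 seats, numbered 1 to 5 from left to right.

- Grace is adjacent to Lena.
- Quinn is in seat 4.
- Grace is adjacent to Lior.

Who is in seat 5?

With clues 1–2, Grace, Lena, and Quinn are ruled out for seat 5.
With clues 1–3, Lior is ruled out for seat 5.
So seat 5 is Divya.

Divya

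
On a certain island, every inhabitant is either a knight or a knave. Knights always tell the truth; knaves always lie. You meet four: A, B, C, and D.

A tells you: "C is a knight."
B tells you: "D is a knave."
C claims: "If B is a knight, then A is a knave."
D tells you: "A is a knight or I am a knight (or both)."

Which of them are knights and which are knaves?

A: knight, B: knave, C: knight, D: knight

Consider A. Suppose A is a knave.
Then no assignment of the remaining roles makes every statement match its speaker's type — contradiction.
So A is a knight.
With that fixed, D's statement is true, so D is a knight.
With that fixed, B's statement is false, so B is a knave.
With that fixed, C's statement is true, so C is a knight.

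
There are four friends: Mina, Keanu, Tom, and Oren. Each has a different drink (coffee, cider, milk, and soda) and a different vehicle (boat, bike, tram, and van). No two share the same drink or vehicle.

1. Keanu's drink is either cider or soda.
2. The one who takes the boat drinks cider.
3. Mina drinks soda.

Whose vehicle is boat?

Keanu

With clues 1–3, Mina, Oren, and Tom are impossible for the one with vehicle boat.
That leaves Keanu.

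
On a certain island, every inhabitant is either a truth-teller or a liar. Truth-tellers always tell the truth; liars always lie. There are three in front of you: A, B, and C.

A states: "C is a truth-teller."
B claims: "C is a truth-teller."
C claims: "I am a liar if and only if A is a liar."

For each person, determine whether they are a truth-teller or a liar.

Consider A. Suppose A is a liar.
Then whichever role C has, C's statement has the wrong truth value — contradiction.
So A is a truth-teller.
Consider B. Suppose B is a liar.
Then no assignment of the remaining roles makes every statement match its speaker's type — contradiction.
So B is a truth-teller.
Consider C. Suppose C is a liar.
Then A's statement comes out false, contradicting A being a truth-teller.
So C is a truth-teller.

A: truth-teller, B: truth-teller, C: truth-teller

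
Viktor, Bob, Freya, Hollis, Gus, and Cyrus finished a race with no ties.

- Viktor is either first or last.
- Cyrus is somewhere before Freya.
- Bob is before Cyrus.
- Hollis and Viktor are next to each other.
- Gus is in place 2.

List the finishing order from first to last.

From clue 1: Viktor is in {1,6}.
From clues 1–5: Bob → place 1, Gus → place 2, Cyrus → place 3, Freya → place 4, Hollis → place 5, Viktor → place 6.

Bob, Gus, Cyrus, Freya, Hollis, Viktor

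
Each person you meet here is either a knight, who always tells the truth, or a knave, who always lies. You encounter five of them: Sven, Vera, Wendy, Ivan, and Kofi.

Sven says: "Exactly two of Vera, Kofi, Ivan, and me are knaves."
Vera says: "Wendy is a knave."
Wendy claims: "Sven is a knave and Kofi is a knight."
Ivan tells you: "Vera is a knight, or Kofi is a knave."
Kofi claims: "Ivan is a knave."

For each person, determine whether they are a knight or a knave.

Consider Sven. Suppose Sven is a knight.
Then no assignment of the remaining roles makes every statement match its speaker's type — contradiction.
So Sven is a knave.
Consider Vera. Suppose Vera is a knight.
Then no assignment of the remaining roles makes every statement match its speaker's type — contradiction.
So Vera is a knave.
Consider Wendy. Suppose Wendy is a knave.
Then Vera's statement comes out true, contradicting Vera being a knave.
So Wendy is a knight.
Consider Ivan. Suppose Ivan is a knight.
Then no assignment of the remaining roles makes every statement match its speaker's type — contradiction.
So Ivan is a knave.
With that fixed, Kofi's statement is true, so Kofi is a knight.

Sven: knave, Vera: knave, Wendy: knight, Ivan: knave, Kofi: knight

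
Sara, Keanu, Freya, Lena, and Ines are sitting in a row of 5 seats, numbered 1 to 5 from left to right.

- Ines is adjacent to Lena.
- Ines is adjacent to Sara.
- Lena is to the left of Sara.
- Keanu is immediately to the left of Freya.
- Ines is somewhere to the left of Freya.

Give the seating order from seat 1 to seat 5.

From clues 1–2: Ines is in {2,3,4}.
From clues 1–3: Sara is in {3,4,5}.
From clues 1–4: Sara is in {3,5}.
From clues 1–5: Lena → seat 1, Ines → seat 2, Sara → seat 3, Keanu → seat 4, Freya → seat 5.

Lena, Ines, Sara, Keanu, Freya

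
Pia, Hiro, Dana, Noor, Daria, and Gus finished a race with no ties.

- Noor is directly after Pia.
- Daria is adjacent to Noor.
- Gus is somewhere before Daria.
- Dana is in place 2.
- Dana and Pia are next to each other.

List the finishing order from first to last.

From clue 1: Pia is in {1,2,3,4,5}.
From clues 1–2: Pia is in {1,2,3,4}.
From clues 1–3: Pia is in {2,3,4}.
From clues 1–4: Dana → place 2.
From clues 1–5: Gus → place 1, Pia → place 3, Noor → place 4, Daria → place 5, Hiro → place 6.

Gus, Dana, Pia, Noor, Daria, Hiro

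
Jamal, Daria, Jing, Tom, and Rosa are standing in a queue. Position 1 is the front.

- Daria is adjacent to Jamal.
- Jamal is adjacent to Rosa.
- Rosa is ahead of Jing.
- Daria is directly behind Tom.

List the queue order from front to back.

Tom, Daria, Jamal, Rosa, Jing

From clues 1–2: Jamal is in {2,3,4}.
From clues 1–3: Jamal is in {2,3}.
From clues 1–4: Tom → position 1, Daria → position 2, Jamal → position 3, Rosa → position 4, Jing → position 5.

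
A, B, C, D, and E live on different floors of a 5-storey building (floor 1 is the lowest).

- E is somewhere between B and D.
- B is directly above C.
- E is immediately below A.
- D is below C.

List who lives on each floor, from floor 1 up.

From clue 1: E is in {2,3,4}.
From clues 1–3: A is in {3,4}.
From clues 1–4: D → floor 1, E → floor 2, A → floor 3, C → floor 4, B → floor 5.

D, E, A, C, B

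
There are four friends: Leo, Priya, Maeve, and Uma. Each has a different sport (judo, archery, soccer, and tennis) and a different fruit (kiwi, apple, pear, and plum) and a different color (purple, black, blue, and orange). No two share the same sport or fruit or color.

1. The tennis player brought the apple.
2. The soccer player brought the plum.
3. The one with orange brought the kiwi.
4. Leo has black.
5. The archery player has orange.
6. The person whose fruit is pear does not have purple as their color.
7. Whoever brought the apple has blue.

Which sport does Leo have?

judo

With clues 1–5, archery is impossible for Leo's sport.
With clues 1–7, soccer and tennis are impossible for Leo's sport.
That leaves judo.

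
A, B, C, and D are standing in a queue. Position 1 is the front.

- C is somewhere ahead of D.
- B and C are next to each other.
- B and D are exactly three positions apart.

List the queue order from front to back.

From clue 1: C is in {1,2,3}.
From clues 1–2: D is in {3,4}.
From clues 1–3: B → position 1, C → position 2, A → position 3, D → position 4.

B, C, A, D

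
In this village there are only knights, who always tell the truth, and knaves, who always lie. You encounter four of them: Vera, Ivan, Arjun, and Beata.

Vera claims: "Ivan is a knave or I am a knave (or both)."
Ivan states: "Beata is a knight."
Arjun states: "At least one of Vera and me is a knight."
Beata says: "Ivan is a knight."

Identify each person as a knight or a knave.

Consider Vera. Suppose Vera is a knave.
Then Vera's own statement would have to be false, but it can't be — contradiction.
So Vera is a knight.
With that fixed, Arjun's statement is true, so Arjun is a knight.
Consider Ivan. Suppose Ivan is a knight.
Then Vera's statement comes out false, contradicting Vera being a knight.
So Ivan is a knave.
With that fixed, Beata's statement is false, so Beata is a knave.

Vera: knight, Ivan: knave, Arjun: knight, Beata: knave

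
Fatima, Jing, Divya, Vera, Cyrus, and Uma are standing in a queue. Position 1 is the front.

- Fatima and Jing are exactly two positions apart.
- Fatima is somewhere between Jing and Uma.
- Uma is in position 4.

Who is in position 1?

Jing

With clues 1–2, Fatima is ruled out for position 1.
With clues 1–3, Cyrus, Divya, Uma, and Vera are ruled out for position 1.
So position 1 is Jing.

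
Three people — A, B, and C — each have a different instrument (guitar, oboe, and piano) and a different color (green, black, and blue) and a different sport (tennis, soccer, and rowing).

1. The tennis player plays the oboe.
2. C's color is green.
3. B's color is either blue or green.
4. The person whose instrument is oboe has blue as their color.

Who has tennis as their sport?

B

With clues 1–4, A and C are impossible for the one with sport tennis.
That leaves B.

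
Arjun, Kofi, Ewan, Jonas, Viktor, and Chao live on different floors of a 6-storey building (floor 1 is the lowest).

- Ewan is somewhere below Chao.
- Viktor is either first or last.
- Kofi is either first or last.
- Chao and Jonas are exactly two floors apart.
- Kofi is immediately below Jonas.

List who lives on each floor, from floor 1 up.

Kofi, Jonas, Ewan, Chao, Arjun, Viktor

From clue 1: Ewan is in {1,2,3,4,5}.
From clues 1–2: Viktor is in {1,6}.
From clues 1–3: Kofi is in {1,6}.
From clues 1–5: Kofi → floor 1, Jonas → floor 2, Ewan → floor 3, Chao → floor 4, Arjun → floor 5, Viktor → floor 6.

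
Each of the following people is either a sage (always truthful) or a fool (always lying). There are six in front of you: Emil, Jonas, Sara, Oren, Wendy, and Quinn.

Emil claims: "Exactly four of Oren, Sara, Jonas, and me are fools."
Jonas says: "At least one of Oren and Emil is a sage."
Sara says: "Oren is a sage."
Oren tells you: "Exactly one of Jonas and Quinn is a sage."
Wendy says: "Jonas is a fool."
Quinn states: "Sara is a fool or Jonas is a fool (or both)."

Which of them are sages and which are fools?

Consider Emil. Suppose Emil is a sage.
Then Emil's own statement would have to be true, but it can't be — contradiction.
So Emil is a fool.
Consider Jonas. Suppose Jonas is a fool.
Then no assignment of the remaining roles makes every statement match its speaker's type — contradiction.
So Jonas is a sage.
With that fixed, Wendy's statement is false, so Wendy is a fool.
Consider Sara. Suppose Sara is a fool.
Then no assignment of the remaining roles makes every statement match its speaker's type — contradiction.
So Sara is a sage.
With that fixed, Quinn's statement is false, so Quinn is a fool.
With that fixed, Oren's statement is true, so Oren is a sage.

Emil: fool, Jonas: sage, Sara: sage, Oren: sage, Wendy: fool, Quinn: fool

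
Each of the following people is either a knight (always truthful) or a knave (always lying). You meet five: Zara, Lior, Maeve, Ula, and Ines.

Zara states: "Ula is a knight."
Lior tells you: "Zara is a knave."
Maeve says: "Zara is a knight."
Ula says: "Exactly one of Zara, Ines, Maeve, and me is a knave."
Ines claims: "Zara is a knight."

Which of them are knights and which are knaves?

Consider Zara. Suppose Zara is a knight.
Then no assignment of the remaining roles makes every statement match its speaker's type — contradiction.
So Zara is a knave.
With that fixed, Lior's statement is true, so Lior is a knight.
With that fixed, Maeve's statement is false, so Maeve is a knave.
With that fixed, Ula's statement is false, so Ula is a knave.
With that fixed, Ines's statement is false, so Ines is a knave.

Zara: knave, Lior: knight, Maeve: knave, Ula: knave, Ines: knave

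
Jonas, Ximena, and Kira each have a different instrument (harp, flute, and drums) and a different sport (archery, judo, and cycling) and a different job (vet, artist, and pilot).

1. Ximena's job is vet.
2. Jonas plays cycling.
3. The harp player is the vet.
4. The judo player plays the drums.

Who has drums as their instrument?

With clues 1–3, Ximena is impossible for the one with instrument drums.
With clues 1–4, Jonas is impossible for the one with instrument drums.
That leaves Kira.

Kira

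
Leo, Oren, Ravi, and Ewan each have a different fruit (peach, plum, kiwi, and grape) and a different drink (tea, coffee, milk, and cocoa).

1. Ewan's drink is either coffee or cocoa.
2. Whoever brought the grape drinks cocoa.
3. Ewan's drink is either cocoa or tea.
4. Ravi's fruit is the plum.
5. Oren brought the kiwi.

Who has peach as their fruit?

Leo

With clues 1–3, Ewan is impossible for the one with fruit peach.
With clues 1–4, Ravi is impossible for the one with fruit peach.
With clues 1–5, Oren is impossible for the one with fruit peach.
That leaves Leo.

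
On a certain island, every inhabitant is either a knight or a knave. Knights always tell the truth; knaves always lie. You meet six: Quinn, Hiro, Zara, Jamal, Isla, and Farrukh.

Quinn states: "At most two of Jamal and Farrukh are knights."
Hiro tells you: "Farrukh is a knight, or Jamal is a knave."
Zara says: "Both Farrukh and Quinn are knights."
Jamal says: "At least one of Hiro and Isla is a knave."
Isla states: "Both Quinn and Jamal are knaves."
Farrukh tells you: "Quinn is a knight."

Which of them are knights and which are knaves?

Quinn: knight, Hiro: knight, Zara: knight, Jamal: knight, Isla: knave, Farrukh: knight

Regardless of anyone's role, Quinn's statement is true, so Quinn is a knight.
With that fixed, Isla's statement is false, so Isla is a knave.
With that fixed, Farrukh's statement is true, so Farrukh is a knight.
With that fixed, Hiro's statement is true, so Hiro is a knight.
With that fixed, Zara's statement is true, so Zara is a knight.
With that fixed, Jamal's statement is true, so Jamal is a knight.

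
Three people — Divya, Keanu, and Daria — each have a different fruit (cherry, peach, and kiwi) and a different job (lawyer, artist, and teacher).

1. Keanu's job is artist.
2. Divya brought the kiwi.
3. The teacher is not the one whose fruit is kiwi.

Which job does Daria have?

teacher

Clue 1 rules out artist for Daria's job.
With clues 1–3, lawyer is impossible for Daria's job.
That leaves teacher.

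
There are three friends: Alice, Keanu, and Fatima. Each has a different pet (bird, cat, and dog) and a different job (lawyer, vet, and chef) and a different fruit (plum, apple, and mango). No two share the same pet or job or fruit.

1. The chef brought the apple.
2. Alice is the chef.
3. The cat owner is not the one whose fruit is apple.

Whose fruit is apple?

With clues 1–2, Fatima and Keanu are impossible for the one with fruit apple.
That leaves Alice.

Alice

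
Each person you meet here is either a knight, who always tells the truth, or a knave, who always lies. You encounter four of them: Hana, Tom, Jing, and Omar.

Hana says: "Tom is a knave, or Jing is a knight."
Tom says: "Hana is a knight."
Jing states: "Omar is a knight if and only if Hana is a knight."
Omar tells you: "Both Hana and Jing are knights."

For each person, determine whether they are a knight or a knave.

Hana: knight, Tom: knight, Jing: knight, Omar: knight

Consider Hana. Suppose Hana is a knave.
Then no assignment of the remaining roles makes every statement match its speaker's type — contradiction.
So Hana is a knight.
With that fixed, Tom's statement is true, so Tom is a knight.
Consider Jing. Suppose Jing is a knave.
Then Hana's statement comes out false, contradicting Hana being a knight.
So Jing is a knight.
With that fixed, Omar's statement is true, so Omar is a knight.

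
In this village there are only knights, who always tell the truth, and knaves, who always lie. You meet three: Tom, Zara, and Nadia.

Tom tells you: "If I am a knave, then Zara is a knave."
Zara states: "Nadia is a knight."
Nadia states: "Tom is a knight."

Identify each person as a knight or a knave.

Consider Tom. Suppose Tom is a knave.
Then no assignment of the remaining roles makes every statement match its speaker's type — contradiction.
So Tom is a knight.
With that fixed, Nadia's statement is true, so Nadia is a knight.
With that fixed, Zara's statement is true, so Zara is a knight.

Tom: knight, Zara: knight, Nadia: knight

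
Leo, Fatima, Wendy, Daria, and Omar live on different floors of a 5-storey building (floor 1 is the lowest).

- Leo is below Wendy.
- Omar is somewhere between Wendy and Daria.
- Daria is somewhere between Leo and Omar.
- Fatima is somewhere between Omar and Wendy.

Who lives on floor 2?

With clues 1–3, Omar and Wendy are ruled out for floor 2.
With clues 1–4, Fatima and Leo are ruled out for floor 2.
So floor 2 is Daria.

Daria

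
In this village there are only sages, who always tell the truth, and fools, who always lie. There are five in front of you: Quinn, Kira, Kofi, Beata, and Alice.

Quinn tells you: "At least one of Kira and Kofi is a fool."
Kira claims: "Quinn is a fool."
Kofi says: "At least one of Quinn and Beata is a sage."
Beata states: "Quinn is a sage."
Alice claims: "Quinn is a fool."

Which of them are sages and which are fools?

Consider Quinn. Suppose Quinn is a fool.
Then no assignment of the remaining roles makes every statement match its speaker's type — contradiction.
So Quinn is a sage.
With that fixed, Kira's statement is false, so Kira is a fool.
With that fixed, Kofi's statement is true, so Kofi is a sage.
With that fixed, Beata's statement is true, so Beata is a sage.
With that fixed, Alice's statement is false, so Alice is a fool.

Quinn: sage, Kira: fool, Kofi: sage, Beata: sage, Alice: fool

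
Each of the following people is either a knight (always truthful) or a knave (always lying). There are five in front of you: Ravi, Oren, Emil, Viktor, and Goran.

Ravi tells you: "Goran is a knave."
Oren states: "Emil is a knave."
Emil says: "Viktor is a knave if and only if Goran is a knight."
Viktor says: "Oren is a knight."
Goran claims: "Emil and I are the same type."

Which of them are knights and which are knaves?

Ravi: knave, Oren: knave, Emil: knight, Viktor: knave, Goran: knight

Consider Ravi. Suppose Ravi is a knight.
Then no assignment of the remaining roles makes every statement match its speaker's type — contradiction.
So Ravi is a knave.
Consider Oren. Suppose Oren is a knight.
Then no assignment of the remaining roles makes every statement match its speaker's type — contradiction.
So Oren is a knave.
With that fixed, Viktor's statement is false, so Viktor is a knave.
Consider Emil. Suppose Emil is a knave.
Then Oren's statement comes out true, contradicting Oren being a knave.
So Emil is a knight.
Consider Goran. Suppose Goran is a knave.
Then Ravi's statement comes out true, contradicting Ravi being a knave.
So Goran is a knight.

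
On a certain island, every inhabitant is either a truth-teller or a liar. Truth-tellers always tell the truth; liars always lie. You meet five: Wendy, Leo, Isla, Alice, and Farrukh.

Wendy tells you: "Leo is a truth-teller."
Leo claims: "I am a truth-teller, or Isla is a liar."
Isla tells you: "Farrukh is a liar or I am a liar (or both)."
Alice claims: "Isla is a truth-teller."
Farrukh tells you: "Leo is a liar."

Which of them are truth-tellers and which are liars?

Wendy: truth-teller, Leo: truth-teller, Isla: truth-teller, Alice: truth-teller, Farrukh: liar

Consider Wendy. Suppose Wendy is a liar.
Then no assignment of the remaining roles makes every statement match its speaker's type — contradiction.
So Wendy is a truth-teller.
Consider Leo. Suppose Leo is a liar.
Then Wendy's statement comes out false, contradicting Wendy being a truth-teller.
So Leo is a truth-teller.
With that fixed, Farrukh's statement is false, so Farrukh is a liar.
With that fixed, Isla's statement is true, so Isla is a truth-teller.
With that fixed, Alice's statement is true, so Alice is a truth-teller.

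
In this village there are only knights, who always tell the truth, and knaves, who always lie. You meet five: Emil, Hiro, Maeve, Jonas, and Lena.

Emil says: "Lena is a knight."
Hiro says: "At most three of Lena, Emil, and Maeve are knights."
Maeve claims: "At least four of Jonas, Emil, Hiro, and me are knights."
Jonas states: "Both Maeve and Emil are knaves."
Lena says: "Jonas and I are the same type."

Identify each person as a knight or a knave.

Emil: knave, Hiro: knight, Maeve: knave, Jonas: knight, Lena: knave

Regardless of anyone's role, Hiro's statement is true, so Hiro is a knight.
Consider Emil. Suppose Emil is a knight.
Then no assignment of the remaining roles makes every statement match its speaker's type — contradiction.
So Emil is a knave.
With that fixed, Maeve's statement is false, so Maeve is a knave.
With that fixed, Jonas's statement is true, so Jonas is a knight.
Consider Lena. Suppose Lena is a knight.
Then Emil's statement comes out true, contradicting Emil being a knave.
So Lena is a knave.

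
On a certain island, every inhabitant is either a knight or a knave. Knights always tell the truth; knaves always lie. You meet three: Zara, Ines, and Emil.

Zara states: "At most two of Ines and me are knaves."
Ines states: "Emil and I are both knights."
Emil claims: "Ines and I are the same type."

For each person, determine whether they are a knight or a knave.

Zara: knight, Ines: knight, Emil: knight

Regardless of anyone's role, Zara's statement is true, so Zara is a knight.
Consider Ines. Suppose Ines is a knave.
Then whichever role Emil has, Emil's statement has the wrong truth value — contradiction.
So Ines is a knight.
Consider Emil. Suppose Emil is a knave.
Then Ines's statement comes out false, contradicting Ines being a knight.
So Emil is a knight.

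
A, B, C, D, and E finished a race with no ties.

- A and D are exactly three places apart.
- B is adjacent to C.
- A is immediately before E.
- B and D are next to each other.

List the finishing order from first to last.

D, B, C, A, E

From clue 1: A is in {1,2,4,5}.
From clues 1–2: E is in {1,5}.
From clues 1–3: D → place 1, A → place 4, E → place 5.
From clues 1–4: B → place 2, C → place 3.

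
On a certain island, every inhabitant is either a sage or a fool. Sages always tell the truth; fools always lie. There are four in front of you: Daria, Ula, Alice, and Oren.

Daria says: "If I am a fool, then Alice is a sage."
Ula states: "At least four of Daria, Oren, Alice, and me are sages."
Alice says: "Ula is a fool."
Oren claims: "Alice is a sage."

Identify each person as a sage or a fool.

Daria: sage, Ula: fool, Alice: sage, Oren: sage

Consider Daria. Suppose Daria is a fool.
Then no assignment of the remaining roles makes every statement match its speaker's type — contradiction.
So Daria is a sage.
Consider Ula. Suppose Ula is a sage.
Then no assignment of the remaining roles makes every statement match its speaker's type — contradiction.
So Ula is a fool.
With that fixed, Alice's statement is true, so Alice is a sage.
With that fixed, Oren's statement is true, so Oren is a sage.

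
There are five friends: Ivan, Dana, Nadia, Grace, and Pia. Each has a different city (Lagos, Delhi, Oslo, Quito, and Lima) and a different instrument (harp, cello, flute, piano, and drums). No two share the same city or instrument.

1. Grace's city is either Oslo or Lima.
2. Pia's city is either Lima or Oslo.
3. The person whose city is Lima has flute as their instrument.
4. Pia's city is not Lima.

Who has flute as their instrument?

With clues 1–3, Dana, Ivan, and Nadia are impossible for the one with instrument flute.
With clues 1–4, Pia is impossible for the one with instrument flute.
That leaves Grace.

Grace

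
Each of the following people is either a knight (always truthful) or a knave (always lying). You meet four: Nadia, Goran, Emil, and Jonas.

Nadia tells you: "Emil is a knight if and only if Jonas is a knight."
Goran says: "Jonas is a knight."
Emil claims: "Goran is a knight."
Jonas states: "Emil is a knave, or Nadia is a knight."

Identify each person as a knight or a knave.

Consider Nadia. Suppose Nadia is a knave.
Then no assignment of the remaining roles makes every statement match its speaker's type — contradiction.
So Nadia is a knight.
With that fixed, Jonas's statement is true, so Jonas is a knight.
With that fixed, Goran's statement is true, so Goran is a knight.
With that fixed, Emil's statement is true, so Emil is a knight.

Nadia: knight, Goran: knight, Emil: knight, Jonas: knight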